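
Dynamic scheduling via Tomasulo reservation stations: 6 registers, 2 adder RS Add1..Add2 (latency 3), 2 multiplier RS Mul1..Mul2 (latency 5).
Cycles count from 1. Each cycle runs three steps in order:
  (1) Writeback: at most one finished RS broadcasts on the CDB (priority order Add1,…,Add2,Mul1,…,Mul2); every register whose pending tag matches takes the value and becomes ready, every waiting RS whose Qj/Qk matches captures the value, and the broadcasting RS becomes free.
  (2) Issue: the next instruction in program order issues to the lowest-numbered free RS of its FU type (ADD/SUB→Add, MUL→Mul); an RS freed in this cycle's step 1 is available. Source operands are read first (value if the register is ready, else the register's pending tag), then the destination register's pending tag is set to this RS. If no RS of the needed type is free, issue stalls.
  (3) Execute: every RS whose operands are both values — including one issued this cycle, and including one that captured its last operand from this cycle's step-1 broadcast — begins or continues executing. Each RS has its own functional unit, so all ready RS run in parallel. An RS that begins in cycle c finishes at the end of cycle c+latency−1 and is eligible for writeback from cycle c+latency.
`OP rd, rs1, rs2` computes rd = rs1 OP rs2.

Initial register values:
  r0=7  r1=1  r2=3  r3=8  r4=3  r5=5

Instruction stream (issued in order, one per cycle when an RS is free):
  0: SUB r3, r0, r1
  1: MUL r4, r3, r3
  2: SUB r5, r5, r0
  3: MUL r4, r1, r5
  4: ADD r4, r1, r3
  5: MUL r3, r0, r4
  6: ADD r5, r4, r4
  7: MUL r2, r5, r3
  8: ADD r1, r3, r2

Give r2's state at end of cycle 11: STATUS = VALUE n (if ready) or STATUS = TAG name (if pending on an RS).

  c1: issue SUB r3<-Add1  regs: r0:7,r1:1,r2:3,r3:Add1,r4:3,r5:5
  c2: issue MUL r4<-Mul1  regs: r0:7,r1:1,r2:3,r3:Add1,r4:Mul1,r5:5
  c3: issue SUB r5<-Add2  regs: r0:7,r1:1,r2:3,r3:Add1,r4:Mul1,r5:Add2
  c4: CDB Add1=6; issue MUL r4<-Mul2  regs: r0:7,r1:1,r2:3,r3:6,r4:Mul2,r5:Add2
  c5: issue ADD r4<-Add1  regs: r0:7,r1:1,r2:3,r3:6,r4:Add1,r5:Add2
  c6: CDB Add2=-2; stall  regs: r0:7,r1:1,r2:3,r3:6,r4:Add1,r5:-2
  c7: stall  regs: r0:7,r1:1,r2:3,r3:6,r4:Add1,r5:-2
  c8: CDB Add1=7; stall  regs: r0:7,r1:1,r2:3,r3:6,r4:7,r5:-2
  c9: CDB Mul1=36; issue MUL r3<-Mul1  regs: r0:7,r1:1,r2:3,r3:Mul1,r4:7,r5:-2
  c10: issue ADD r5<-Add1  regs: r0:7,r1:1,r2:3,r3:Mul1,r4:7,r5:Add1
  c11: CDB Mul2=-2; issue MUL r2<-Mul2  regs: r0:7,r1:1,r2:Mul2,r3:Mul1,r4:7,r5:Add1

STATUS = TAG Mul2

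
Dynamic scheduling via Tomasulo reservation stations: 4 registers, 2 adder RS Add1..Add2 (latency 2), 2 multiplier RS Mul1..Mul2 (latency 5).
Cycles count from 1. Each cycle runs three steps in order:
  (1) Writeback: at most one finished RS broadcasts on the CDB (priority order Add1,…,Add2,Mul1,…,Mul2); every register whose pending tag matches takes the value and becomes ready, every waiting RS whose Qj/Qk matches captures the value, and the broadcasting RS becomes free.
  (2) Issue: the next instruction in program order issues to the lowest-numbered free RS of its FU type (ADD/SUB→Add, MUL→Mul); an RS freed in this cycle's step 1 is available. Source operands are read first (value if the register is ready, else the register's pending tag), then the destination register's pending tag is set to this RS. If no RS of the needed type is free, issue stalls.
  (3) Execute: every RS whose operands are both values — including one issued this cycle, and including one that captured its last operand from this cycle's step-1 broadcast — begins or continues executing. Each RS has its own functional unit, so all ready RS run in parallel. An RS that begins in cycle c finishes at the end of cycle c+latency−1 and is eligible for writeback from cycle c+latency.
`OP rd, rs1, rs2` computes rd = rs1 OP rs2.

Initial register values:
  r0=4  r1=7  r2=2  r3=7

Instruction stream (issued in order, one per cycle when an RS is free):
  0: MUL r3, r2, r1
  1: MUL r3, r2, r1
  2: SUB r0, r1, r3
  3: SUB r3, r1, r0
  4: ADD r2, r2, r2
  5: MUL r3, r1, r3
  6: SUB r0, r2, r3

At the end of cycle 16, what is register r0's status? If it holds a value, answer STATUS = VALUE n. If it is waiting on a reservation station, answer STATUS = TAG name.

cycle 1: issue MUL r3<-Mul1 // r0:4,r1:7,r2:2,r3:Mul1
cycle 2: issue MUL r3<-Mul2 // r0:4,r1:7,r2:2,r3:Mul2
cycle 3: issue SUB r0<-Add1 // r0:Add1,r1:7,r2:2,r3:Mul2
cycle 4: issue SUB r3<-Add2 // r0:Add1,r1:7,r2:2,r3:Add2
cycle 5: stall // r0:Add1,r1:7,r2:2,r3:Add2
cycle 6: CDB Mul1=14; stall // r0:Add1,r1:7,r2:2,r3:Add2
cycle 7: CDB Mul2=14; stall // r0:Add1,r1:7,r2:2,r3:Add2
cycle 8: stall // r0:Add1,r1:7,r2:2,r3:Add2
cycle 9: CDB Add1=-7; issue ADD r2<-Add1 // r0:-7,r1:7,r2:Add1,r3:Add2
cycle 10: issue MUL r3<-Mul1 // r0:-7,r1:7,r2:Add1,r3:Mul1
cycle 11: CDB Add1=4; issue SUB r0<-Add1 // r0:Add1,r1:7,r2:4,r3:Mul1
cycle 12: CDB Add2=14 // r0:Add1,r1:7,r2:4,r3:Mul1
cycle 13: - // r0:Add1,r1:7,r2:4,r3:Mul1
cycle 14: - // r0:Add1,r1:7,r2:4,r3:Mul1
cycle 15: - // r0:Add1,r1:7,r2:4,r3:Mul1
cycle 16: - // r0:Add1,r1:7,r2:4,r3:Mul1

STATUS = TAG Add1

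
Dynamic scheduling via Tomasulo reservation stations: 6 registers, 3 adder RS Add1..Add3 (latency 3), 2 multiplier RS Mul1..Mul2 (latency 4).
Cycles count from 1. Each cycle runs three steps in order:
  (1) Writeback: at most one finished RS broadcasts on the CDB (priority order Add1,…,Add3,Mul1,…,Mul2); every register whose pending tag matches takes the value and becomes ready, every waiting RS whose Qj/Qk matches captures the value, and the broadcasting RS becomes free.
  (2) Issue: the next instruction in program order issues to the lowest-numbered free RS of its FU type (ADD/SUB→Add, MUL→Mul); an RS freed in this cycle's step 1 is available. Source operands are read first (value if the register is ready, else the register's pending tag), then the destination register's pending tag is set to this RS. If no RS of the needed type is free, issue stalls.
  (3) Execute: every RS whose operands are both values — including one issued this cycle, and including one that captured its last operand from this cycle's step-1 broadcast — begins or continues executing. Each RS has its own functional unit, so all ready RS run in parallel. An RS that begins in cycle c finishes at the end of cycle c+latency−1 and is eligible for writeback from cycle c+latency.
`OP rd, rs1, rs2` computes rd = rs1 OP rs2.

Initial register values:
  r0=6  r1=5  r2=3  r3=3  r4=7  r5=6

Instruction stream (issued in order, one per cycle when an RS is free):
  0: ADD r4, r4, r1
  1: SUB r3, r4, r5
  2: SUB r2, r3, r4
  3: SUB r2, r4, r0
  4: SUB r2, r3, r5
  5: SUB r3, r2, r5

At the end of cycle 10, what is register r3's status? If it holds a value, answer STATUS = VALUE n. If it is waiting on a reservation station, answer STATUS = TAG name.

cycle 1: issue ADD r4<-Add1 // r0:6,r1:5,r2:3,r3:3,r4:Add1,r5:6
cycle 2: issue SUB r3<-Add2 // r0:6,r1:5,r2:3,r3:Add2,r4:Add1,r5:6
cycle 3: issue SUB r2<-Add3 // r0:6,r1:5,r2:Add3,r3:Add2,r4:Add1,r5:6
cycle 4: CDB Add1=12; issue SUB r2<-Add1 // r0:6,r1:5,r2:Add1,r3:Add2,r4:12,r5:6
cycle 5: stall // r0:6,r1:5,r2:Add1,r3:Add2,r4:12,r5:6
cycle 6: stall // r0:6,r1:5,r2:Add1,r3:Add2,r4:12,r5:6
cycle 7: CDB Add1=6; issue SUB r2<-Add1 // r0:6,r1:5,r2:Add1,r3:Add2,r4:12,r5:6
cycle 8: CDB Add2=6; issue SUB r3<-Add2 // r0:6,r1:5,r2:Add1,r3:Add2,r4:12,r5:6
cycle 9: - // r0:6,r1:5,r2:Add1,r3:Add2,r4:12,r5:6
cycle 10: - // r0:6,r1:5,r2:Add1,r3:Add2,r4:12,r5:6

STATUS = TAG Add2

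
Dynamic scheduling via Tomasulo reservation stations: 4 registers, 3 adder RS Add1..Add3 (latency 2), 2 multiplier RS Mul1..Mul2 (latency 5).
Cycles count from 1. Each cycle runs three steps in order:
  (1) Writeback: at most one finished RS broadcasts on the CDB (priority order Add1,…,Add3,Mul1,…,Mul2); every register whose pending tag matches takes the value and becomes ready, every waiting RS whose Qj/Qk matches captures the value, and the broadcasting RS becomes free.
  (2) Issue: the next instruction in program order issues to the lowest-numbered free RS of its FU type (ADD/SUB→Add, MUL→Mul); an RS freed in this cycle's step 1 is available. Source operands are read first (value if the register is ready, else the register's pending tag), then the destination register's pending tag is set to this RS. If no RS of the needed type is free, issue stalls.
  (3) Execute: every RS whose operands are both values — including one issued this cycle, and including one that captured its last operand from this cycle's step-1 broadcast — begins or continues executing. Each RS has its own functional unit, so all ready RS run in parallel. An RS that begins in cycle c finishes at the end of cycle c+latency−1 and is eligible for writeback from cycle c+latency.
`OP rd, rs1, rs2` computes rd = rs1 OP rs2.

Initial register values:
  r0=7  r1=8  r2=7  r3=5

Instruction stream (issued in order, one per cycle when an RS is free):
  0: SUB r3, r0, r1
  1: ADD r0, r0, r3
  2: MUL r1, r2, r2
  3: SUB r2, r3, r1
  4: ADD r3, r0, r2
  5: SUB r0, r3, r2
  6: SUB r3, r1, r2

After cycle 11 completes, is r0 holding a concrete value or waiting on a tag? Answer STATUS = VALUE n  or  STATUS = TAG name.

STATUS = TAG Add3

cycle 1: issue SUB r3<-Add1 // r0:7,r1:8,r2:7,r3:Add1
cycle 2: issue ADD r0<-Add2 // r0:Add2,r1:8,r2:7,r3:Add1
cycle 3: CDB Add1=-1; issue MUL r1<-Mul1 // r0:Add2,r1:Mul1,r2:7,r3:-1
cycle 4: issue SUB r2<-Add1 // r0:Add2,r1:Mul1,r2:Add1,r3:-1
cycle 5: CDB Add2=6; issue ADD r3<-Add2 // r0:6,r1:Mul1,r2:Add1,r3:Add2
cycle 6: issue SUB r0<-Add3 // r0:Add3,r1:Mul1,r2:Add1,r3:Add2
cycle 7: stall // r0:Add3,r1:Mul1,r2:Add1,r3:Add2
cycle 8: CDB Mul1=49; stall // r0:Add3,r1:49,r2:Add1,r3:Add2
cycle 9: stall // r0:Add3,r1:49,r2:Add1,r3:Add2
cycle 10: CDB Add1=-50; issue SUB r3<-Add1 // r0:Add3,r1:49,r2:-50,r3:Add1
cycle 11: - // r0:Add3,r1:49,r2:-50,r3:Add1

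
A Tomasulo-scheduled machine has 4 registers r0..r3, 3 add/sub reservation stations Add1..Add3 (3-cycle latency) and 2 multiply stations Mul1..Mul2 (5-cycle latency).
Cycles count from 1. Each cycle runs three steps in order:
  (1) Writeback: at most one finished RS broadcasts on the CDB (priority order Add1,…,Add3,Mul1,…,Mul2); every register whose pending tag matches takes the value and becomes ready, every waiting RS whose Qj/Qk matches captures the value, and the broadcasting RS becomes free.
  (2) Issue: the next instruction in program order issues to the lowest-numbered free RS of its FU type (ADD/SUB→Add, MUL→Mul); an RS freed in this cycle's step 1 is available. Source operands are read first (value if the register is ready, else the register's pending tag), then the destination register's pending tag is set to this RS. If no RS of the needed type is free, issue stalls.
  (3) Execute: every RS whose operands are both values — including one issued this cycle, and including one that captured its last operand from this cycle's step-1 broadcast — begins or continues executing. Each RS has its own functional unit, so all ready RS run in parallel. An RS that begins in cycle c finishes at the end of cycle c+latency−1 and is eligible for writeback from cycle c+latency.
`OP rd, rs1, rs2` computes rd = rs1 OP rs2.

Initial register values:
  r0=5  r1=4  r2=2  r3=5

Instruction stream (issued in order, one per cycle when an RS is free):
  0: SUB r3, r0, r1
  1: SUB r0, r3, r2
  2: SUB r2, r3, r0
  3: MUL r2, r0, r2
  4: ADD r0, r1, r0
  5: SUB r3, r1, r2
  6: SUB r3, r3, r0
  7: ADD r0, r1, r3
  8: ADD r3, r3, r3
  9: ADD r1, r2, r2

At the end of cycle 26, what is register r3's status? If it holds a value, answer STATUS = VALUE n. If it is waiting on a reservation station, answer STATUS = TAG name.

cycle 1: issue SUB r3<-Add1 // r0:5,r1:4,r2:2,r3:Add1
cycle 2: issue SUB r0<-Add2 // r0:Add2,r1:4,r2:2,r3:Add1
cycle 3: issue SUB r2<-Add3 // r0:Add2,r1:4,r2:Add3,r3:Add1
cycle 4: CDB Add1=1; issue MUL r2<-Mul1 // r0:Add2,r1:4,r2:Mul1,r3:1
cycle 5: issue ADD r0<-Add1 // r0:Add1,r1:4,r2:Mul1,r3:1
cycle 6: stall // r0:Add1,r1:4,r2:Mul1,r3:1
cycle 7: CDB Add2=-1; issue SUB r3<-Add2 // r0:Add1,r1:4,r2:Mul1,r3:Add2
cycle 8: stall // r0:Add1,r1:4,r2:Mul1,r3:Add2
cycle 9: stall // r0:Add1,r1:4,r2:Mul1,r3:Add2
cycle 10: CDB Add1=3; issue SUB r3<-Add1 // r0:3,r1:4,r2:Mul1,r3:Add1
cycle 11: CDB Add3=2; issue ADD r0<-Add3 // r0:Add3,r1:4,r2:Mul1,r3:Add1
cycle 12: stall // r0:Add3,r1:4,r2:Mul1,r3:Add1
cycle 13: stall // r0:Add3,r1:4,r2:Mul1,r3:Add1
cycle 14: stall // r0:Add3,r1:4,r2:Mul1,r3:Add1
cycle 15: stall // r0:Add3,r1:4,r2:Mul1,r3:Add1
cycle 16: CDB Mul1=-2; stall // r0:Add3,r1:4,r2:-2,r3:Add1
cycle 17: stall // r0:Add3,r1:4,r2:-2,r3:Add1
cycle 18: stall // r0:Add3,r1:4,r2:-2,r3:Add1
cycle 19: CDB Add2=6; issue ADD r3<-Add2 // r0:Add3,r1:4,r2:-2,r3:Add2
cycle 20: stall // r0:Add3,r1:4,r2:-2,r3:Add2
cycle 21: stall // r0:Add3,r1:4,r2:-2,r3:Add2
cycle 22: CDB Add1=3; issue ADD r1<-Add1 // r0:Add3,r1:Add1,r2:-2,r3:Add2
cycle 23: - // r0:Add3,r1:Add1,r2:-2,r3:Add2
cycle 24: - // r0:Add3,r1:Add1,r2:-2,r3:Add2
cycle 25: CDB Add1=-4 // r0:Add3,r1:-4,r2:-2,r3:Add2
cycle 26: CDB Add2=6 // r0:Add3,r1:-4,r2:-2,r3:6

STATUS = VALUE 6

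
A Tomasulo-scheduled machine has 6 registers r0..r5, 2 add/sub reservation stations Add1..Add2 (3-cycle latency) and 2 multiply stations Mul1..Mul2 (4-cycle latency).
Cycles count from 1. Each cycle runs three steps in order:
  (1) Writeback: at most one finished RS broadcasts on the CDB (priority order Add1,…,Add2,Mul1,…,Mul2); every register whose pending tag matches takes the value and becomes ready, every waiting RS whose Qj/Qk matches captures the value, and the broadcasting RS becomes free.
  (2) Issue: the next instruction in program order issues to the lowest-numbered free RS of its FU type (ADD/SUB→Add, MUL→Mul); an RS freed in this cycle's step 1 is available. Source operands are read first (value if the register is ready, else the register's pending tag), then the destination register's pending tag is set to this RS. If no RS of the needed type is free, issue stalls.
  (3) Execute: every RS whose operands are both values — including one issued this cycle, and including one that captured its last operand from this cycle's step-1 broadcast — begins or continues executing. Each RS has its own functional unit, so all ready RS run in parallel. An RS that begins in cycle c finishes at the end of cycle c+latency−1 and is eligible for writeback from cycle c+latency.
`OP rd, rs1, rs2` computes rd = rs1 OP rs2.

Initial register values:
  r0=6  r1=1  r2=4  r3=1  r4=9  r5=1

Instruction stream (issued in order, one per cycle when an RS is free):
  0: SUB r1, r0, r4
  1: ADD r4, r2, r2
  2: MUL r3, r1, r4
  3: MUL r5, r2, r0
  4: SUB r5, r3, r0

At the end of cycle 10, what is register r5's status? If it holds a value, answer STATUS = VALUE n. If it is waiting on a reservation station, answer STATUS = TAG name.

c1: issue SUB r1<-Add1 | r0:6,r1:Add1,r2:4,r3:1,r4:9,r5:1
c2: issue ADD r4<-Add2 | r0:6,r1:Add1,r2:4,r3:1,r4:Add2,r5:1
c3: issue MUL r3<-Mul1 | r0:6,r1:Add1,r2:4,r3:Mul1,r4:Add2,r5:1
c4: CDB Add1=-3; issue MUL r5<-Mul2 | r0:6,r1:-3,r2:4,r3:Mul1,r4:Add2,r5:Mul2
c5: CDB Add2=8; issue SUB r5<-Add1 | r0:6,r1:-3,r2:4,r3:Mul1,r4:8,r5:Add1
c6: - | r0:6,r1:-3,r2:4,r3:Mul1,r4:8,r5:Add1
c7: - | r0:6,r1:-3,r2:4,r3:Mul1,r4:8,r5:Add1
c8: CDB Mul2=24 | r0:6,r1:-3,r2:4,r3:Mul1,r4:8,r5:Add1
c9: CDB Mul1=-24 | r0:6,r1:-3,r2:4,r3:-24,r4:8,r5:Add1
c10: - | r0:6,r1:-3,r2:4,r3:-24,r4:8,r5:Add1

STATUS = TAG Add1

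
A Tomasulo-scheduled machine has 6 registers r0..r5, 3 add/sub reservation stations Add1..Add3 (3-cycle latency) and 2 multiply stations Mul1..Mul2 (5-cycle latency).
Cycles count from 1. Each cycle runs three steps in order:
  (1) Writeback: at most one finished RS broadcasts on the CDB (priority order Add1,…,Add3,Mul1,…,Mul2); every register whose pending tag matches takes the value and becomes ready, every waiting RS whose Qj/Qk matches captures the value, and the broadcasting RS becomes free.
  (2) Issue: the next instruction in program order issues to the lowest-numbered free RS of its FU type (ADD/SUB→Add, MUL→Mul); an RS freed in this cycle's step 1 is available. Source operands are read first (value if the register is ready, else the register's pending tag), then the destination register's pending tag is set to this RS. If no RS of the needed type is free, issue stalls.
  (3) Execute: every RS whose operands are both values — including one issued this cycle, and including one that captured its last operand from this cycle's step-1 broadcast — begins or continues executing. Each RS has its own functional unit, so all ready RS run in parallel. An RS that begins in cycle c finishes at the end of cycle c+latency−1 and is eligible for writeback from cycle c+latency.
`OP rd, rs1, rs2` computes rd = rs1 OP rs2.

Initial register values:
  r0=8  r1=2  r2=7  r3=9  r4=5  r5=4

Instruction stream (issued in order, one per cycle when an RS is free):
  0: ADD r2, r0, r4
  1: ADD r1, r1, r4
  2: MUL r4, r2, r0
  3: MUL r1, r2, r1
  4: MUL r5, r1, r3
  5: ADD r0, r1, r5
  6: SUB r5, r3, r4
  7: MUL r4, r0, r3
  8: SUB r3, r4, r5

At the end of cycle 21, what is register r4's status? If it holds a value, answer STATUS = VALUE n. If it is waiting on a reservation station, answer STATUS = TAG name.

STATUS = TAG Mul2

cycle 1: issue ADD r2<-Add1 // r0:8,r1:2,r2:Add1,r3:9,r4:5,r5:4
cycle 2: issue ADD r1<-Add2 // r0:8,r1:Add2,r2:Add1,r3:9,r4:5,r5:4
cycle 3: issue MUL r4<-Mul1 // r0:8,r1:Add2,r2:Add1,r3:9,r4:Mul1,r5:4
cycle 4: CDB Add1=13; issue MUL r1<-Mul2 // r0:8,r1:Mul2,r2:13,r3:9,r4:Mul1,r5:4
cycle 5: CDB Add2=7; stall // r0:8,r1:Mul2,r2:13,r3:9,r4:Mul1,r5:4
cycle 6: stall // r0:8,r1:Mul2,r2:13,r3:9,r4:Mul1,r5:4
cycle 7: stall // r0:8,r1:Mul2,r2:13,r3:9,r4:Mul1,r5:4
cycle 8: stall // r0:8,r1:Mul2,r2:13,r3:9,r4:Mul1,r5:4
cycle 9: CDB Mul1=104; issue MUL r5<-Mul1 // r0:8,r1:Mul2,r2:13,r3:9,r4:104,r5:Mul1
cycle 10: CDB Mul2=91; issue ADD r0<-Add1 // r0:Add1,r1:91,r2:13,r3:9,r4:104,r5:Mul1
cycle 11: issue SUB r5<-Add2 // r0:Add1,r1:91,r2:13,r3:9,r4:104,r5:Add2
cycle 12: issue MUL r4<-Mul2 // r0:Add1,r1:91,r2:13,r3:9,r4:Mul2,r5:Add2
cycle 13: issue SUB r3<-Add3 // r0:Add1,r1:91,r2:13,r3:Add3,r4:Mul2,r5:Add2
cycle 14: CDB Add2=-95 // r0:Add1,r1:91,r2:13,r3:Add3,r4:Mul2,r5:-95
cycle 15: CDB Mul1=819 // r0:Add1,r1:91,r2:13,r3:Add3,r4:Mul2,r5:-95
cycle 16: - // r0:Add1,r1:91,r2:13,r3:Add3,r4:Mul2,r5:-95
cycle 17: - // r0:Add1,r1:91,r2:13,r3:Add3,r4:Mul2,r5:-95
cycle 18: CDB Add1=910 // r0:910,r1:91,r2:13,r3:Add3,r4:Mul2,r5:-95
cycle 19: - // r0:910,r1:91,r2:13,r3:Add3,r4:Mul2,r5:-95
cycle 20: - // r0:910,r1:91,r2:13,r3:Add3,r4:Mul2,r5:-95
cycle 21: - // r0:910,r1:91,r2:13,r3:Add3,r4:Mul2,r5:-95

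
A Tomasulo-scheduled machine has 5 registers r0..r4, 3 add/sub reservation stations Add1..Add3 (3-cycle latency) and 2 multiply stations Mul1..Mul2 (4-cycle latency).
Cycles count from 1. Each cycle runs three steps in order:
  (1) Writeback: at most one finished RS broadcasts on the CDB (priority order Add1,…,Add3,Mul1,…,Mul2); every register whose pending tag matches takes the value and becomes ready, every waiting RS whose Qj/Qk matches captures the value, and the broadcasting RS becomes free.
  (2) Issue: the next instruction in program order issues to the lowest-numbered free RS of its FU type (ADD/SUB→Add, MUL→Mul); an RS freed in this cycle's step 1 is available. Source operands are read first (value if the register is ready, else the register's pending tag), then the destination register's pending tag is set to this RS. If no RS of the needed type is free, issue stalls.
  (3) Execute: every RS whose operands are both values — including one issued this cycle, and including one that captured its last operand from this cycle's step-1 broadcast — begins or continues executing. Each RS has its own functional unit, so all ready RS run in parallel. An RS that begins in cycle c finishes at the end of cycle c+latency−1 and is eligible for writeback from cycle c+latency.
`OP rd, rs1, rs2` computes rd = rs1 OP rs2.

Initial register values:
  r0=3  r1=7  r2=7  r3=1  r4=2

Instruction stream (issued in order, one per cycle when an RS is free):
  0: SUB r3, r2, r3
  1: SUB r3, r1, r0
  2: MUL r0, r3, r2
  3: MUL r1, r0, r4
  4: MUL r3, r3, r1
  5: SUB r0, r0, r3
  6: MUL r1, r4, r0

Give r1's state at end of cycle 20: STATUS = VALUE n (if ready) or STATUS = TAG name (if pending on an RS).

  c1: issue SUB r3<-Add1  regs: r0:3,r1:7,r2:7,r3:Add1,r4:2
  c2: issue SUB r3<-Add2  regs: r0:3,r1:7,r2:7,r3:Add2,r4:2
  c3: issue MUL r0<-Mul1  regs: r0:Mul1,r1:7,r2:7,r3:Add2,r4:2
  c4: CDB Add1=6; issue MUL r1<-Mul2  regs: r0:Mul1,r1:Mul2,r2:7,r3:Add2,r4:2
  c5: CDB Add2=4; stall  regs: r0:Mul1,r1:Mul2,r2:7,r3:4,r4:2
  c6: stall  regs: r0:Mul1,r1:Mul2,r2:7,r3:4,r4:2
  c7: stall  regs: r0:Mul1,r1:Mul2,r2:7,r3:4,r4:2
  c8: stall  regs: r0:Mul1,r1:Mul2,r2:7,r3:4,r4:2
  c9: CDB Mul1=28; issue MUL r3<-Mul1  regs: r0:28,r1:Mul2,r2:7,r3:Mul1,r4:2
  c10: issue SUB r0<-Add1  regs: r0:Add1,r1:Mul2,r2:7,r3:Mul1,r4:2
  c11: stall  regs: r0:Add1,r1:Mul2,r2:7,r3:Mul1,r4:2
  c12: stall  regs: r0:Add1,r1:Mul2,r2:7,r3:Mul1,r4:2
  c13: CDB Mul2=56; issue MUL r1<-Mul2  regs: r0:Add1,r1:Mul2,r2:7,r3:Mul1,r4:2
  c14: -  regs: r0:Add1,r1:Mul2,r2:7,r3:Mul1,r4:2
  c15: -  regs: r0:Add1,r1:Mul2,r2:7,r3:Mul1,r4:2
  c16: -  regs: r0:Add1,r1:Mul2,r2:7,r3:Mul1,r4:2
  c17: CDB Mul1=224  regs: r0:Add1,r1:Mul2,r2:7,r3:224,r4:2
  c18: -  regs: r0:Add1,r1:Mul2,r2:7,r3:224,r4:2
  c19: -  regs: r0:Add1,r1:Mul2,r2:7,r3:224,r4:2
  c20: CDB Add1=-196  regs: r0:-196,r1:Mul2,r2:7,r3:224,r4:2

STATUS = TAG Mul2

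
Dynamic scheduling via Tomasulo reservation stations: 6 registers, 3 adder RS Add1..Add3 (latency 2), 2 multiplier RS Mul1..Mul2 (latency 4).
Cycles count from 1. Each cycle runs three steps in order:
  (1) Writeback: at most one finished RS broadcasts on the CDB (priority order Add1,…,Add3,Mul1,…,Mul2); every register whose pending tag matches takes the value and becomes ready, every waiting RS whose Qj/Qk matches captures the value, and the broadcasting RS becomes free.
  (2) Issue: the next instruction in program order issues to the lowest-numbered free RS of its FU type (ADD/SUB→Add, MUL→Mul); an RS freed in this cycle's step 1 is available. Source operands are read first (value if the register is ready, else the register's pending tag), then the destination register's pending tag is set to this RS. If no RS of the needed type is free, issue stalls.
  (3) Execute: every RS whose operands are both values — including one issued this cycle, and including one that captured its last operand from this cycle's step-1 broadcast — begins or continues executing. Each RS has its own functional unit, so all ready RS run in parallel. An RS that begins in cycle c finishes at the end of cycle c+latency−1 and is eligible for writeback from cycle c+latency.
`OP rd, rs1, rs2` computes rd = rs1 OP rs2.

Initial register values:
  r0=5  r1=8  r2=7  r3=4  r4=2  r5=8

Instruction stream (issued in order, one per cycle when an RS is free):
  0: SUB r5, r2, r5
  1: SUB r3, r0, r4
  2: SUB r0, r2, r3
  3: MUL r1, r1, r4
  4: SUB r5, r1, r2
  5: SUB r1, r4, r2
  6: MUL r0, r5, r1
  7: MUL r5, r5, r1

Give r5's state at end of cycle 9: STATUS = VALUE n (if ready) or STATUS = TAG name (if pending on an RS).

cycle 1: issue SUB r5<-Add1 // r0:5,r1:8,r2:7,r3:4,r4:2,r5:Add1
cycle 2: issue SUB r3<-Add2 // r0:5,r1:8,r2:7,r3:Add2,r4:2,r5:Add1
cycle 3: CDB Add1=-1; issue SUB r0<-Add1 // r0:Add1,r1:8,r2:7,r3:Add2,r4:2,r5:-1
cycle 4: CDB Add2=3; issue MUL r1<-Mul1 // r0:Add1,r1:Mul1,r2:7,r3:3,r4:2,r5:-1
cycle 5: issue SUB r5<-Add2 // r0:Add1,r1:Mul1,r2:7,r3:3,r4:2,r5:Add2
cycle 6: CDB Add1=4; issue SUB r1<-Add1 // r0:4,r1:Add1,r2:7,r3:3,r4:2,r5:Add2
cycle 7: issue MUL r0<-Mul2 // r0:Mul2,r1:Add1,r2:7,r3:3,r4:2,r5:Add2
cycle 8: CDB Add1=-5; stall // r0:Mul2,r1:-5,r2:7,r3:3,r4:2,r5:Add2
cycle 9: CDB Mul1=16; issue MUL r5<-Mul1 // r0:Mul2,r1:-5,r2:7,r3:3,r4:2,r5:Mul1

STATUS = TAG Mul1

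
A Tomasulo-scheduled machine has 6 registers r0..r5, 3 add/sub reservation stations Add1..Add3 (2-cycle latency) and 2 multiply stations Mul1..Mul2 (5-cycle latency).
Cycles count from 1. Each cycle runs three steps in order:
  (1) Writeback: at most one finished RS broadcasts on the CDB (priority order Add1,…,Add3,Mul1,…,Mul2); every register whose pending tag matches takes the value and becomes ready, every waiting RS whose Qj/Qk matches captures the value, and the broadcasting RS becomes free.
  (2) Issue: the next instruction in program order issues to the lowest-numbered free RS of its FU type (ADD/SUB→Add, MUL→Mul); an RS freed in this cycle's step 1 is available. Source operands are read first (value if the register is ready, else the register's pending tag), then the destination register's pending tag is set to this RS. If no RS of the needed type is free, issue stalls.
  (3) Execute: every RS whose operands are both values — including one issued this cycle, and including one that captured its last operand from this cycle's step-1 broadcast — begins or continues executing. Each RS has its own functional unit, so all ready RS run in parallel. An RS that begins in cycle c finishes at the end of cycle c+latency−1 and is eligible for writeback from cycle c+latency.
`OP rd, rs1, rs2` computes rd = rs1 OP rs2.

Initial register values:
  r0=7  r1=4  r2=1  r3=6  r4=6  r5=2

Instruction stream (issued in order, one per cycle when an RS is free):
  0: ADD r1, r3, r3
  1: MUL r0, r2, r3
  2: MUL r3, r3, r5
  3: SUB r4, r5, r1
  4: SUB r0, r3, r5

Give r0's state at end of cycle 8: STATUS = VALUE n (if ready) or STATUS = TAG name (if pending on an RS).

cycle 1: issue ADD r1<-Add1 // r0:7,r1:Add1,r2:1,r3:6,r4:6,r5:2
cycle 2: issue MUL r0<-Mul1 // r0:Mul1,r1:Add1,r2:1,r3:6,r4:6,r5:2
cycle 3: CDB Add1=12; issue MUL r3<-Mul2 // r0:Mul1,r1:12,r2:1,r3:Mul2,r4:6,r5:2
cycle 4: issue SUB r4<-Add1 // r0:Mul1,r1:12,r2:1,r3:Mul2,r4:Add1,r5:2
cycle 5: issue SUB r0<-Add2 // r0:Add2,r1:12,r2:1,r3:Mul2,r4:Add1,r5:2
cycle 6: CDB Add1=-10 // r0:Add2,r1:12,r2:1,r3:Mul2,r4:-10,r5:2
cycle 7: CDB Mul1=6 // r0:Add2,r1:12,r2:1,r3:Mul2,r4:-10,r5:2
cycle 8: CDB Mul2=12 // r0:Add2,r1:12,r2:1,r3:12,r4:-10,r5:2

STATUS = TAG Add2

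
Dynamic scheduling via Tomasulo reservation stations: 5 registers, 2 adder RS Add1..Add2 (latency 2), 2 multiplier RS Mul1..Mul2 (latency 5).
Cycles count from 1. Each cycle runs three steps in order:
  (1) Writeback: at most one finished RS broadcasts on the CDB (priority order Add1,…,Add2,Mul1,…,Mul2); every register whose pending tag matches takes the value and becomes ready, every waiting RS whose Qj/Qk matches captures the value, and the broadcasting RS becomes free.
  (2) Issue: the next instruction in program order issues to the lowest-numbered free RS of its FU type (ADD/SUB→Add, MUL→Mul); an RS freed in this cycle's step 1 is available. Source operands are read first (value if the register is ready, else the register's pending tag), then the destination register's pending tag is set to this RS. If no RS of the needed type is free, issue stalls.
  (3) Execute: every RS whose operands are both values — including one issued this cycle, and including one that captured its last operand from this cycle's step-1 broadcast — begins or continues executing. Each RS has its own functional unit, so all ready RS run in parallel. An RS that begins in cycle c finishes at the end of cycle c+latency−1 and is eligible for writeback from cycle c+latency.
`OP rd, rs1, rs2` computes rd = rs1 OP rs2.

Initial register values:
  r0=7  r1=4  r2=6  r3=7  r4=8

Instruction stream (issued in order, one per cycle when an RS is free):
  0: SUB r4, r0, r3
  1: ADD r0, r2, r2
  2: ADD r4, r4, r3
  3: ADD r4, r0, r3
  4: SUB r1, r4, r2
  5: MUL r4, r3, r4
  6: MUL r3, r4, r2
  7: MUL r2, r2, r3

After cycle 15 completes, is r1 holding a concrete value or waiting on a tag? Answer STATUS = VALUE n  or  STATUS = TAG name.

STATUS = VALUE 13

c1: issue SUB r4<-Add1 | r0:7,r1:4,r2:6,r3:7,r4:Add1
c2: issue ADD r0<-Add2 | r0:Add2,r1:4,r2:6,r3:7,r4:Add1
c3: CDB Add1=0; issue ADD r4<-Add1 | r0:Add2,r1:4,r2:6,r3:7,r4:Add1
c4: CDB Add2=12; issue ADD r4<-Add2 | r0:12,r1:4,r2:6,r3:7,r4:Add2
c5: CDB Add1=7; issue SUB r1<-Add1 | r0:12,r1:Add1,r2:6,r3:7,r4:Add2
c6: CDB Add2=19; issue MUL r4<-Mul1 | r0:12,r1:Add1,r2:6,r3:7,r4:Mul1
c7: issue MUL r3<-Mul2 | r0:12,r1:Add1,r2:6,r3:Mul2,r4:Mul1
c8: CDB Add1=13; stall | r0:12,r1:13,r2:6,r3:Mul2,r4:Mul1
c9: stall | r0:12,r1:13,r2:6,r3:Mul2,r4:Mul1
c10: stall | r0:12,r1:13,r2:6,r3:Mul2,r4:Mul1
c11: CDB Mul1=133; issue MUL r2<-Mul1 | r0:12,r1:13,r2:Mul1,r3:Mul2,r4:133
c12: - | r0:12,r1:13,r2:Mul1,r3:Mul2,r4:133
c13: - | r0:12,r1:13,r2:Mul1,r3:Mul2,r4:133
c14: - | r0:12,r1:13,r2:Mul1,r3:Mul2,r4:133
c15: - | r0:12,r1:13,r2:Mul1,r3:Mul2,r4:133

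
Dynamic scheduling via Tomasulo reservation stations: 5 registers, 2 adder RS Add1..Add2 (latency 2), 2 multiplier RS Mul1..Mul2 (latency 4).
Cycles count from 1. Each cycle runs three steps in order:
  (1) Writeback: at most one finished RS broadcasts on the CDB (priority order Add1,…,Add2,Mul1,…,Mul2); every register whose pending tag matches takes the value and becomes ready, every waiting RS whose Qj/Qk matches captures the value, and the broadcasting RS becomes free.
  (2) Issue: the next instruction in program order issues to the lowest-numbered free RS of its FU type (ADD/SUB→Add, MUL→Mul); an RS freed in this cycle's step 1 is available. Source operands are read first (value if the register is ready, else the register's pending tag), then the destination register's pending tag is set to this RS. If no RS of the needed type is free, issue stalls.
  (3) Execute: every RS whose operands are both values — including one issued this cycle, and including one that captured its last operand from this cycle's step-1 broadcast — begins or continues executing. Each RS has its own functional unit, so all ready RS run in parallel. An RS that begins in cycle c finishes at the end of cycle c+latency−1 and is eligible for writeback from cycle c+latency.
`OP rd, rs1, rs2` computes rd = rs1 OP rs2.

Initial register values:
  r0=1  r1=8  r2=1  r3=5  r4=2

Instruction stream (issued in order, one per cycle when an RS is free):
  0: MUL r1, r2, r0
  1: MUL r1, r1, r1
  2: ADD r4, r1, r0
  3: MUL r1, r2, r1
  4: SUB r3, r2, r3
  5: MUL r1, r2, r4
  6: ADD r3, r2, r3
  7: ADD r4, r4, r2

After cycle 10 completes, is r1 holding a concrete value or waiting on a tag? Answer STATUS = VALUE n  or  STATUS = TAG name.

STATUS = TAG Mul2

cycle 1: issue MUL r1<-Mul1 // r0:1,r1:Mul1,r2:1,r3:5,r4:2
cycle 2: issue MUL r1<-Mul2 // r0:1,r1:Mul2,r2:1,r3:5,r4:2
cycle 3: issue ADD r4<-Add1 // r0:1,r1:Mul2,r2:1,r3:5,r4:Add1
cycle 4: stall // r0:1,r1:Mul2,r2:1,r3:5,r4:Add1
cycle 5: CDB Mul1=1; issue MUL r1<-Mul1 // r0:1,r1:Mul1,r2:1,r3:5,r4:Add1
cycle 6: issue SUB r3<-Add2 // r0:1,r1:Mul1,r2:1,r3:Add2,r4:Add1
cycle 7: stall // r0:1,r1:Mul1,r2:1,r3:Add2,r4:Add1
cycle 8: CDB Add2=-4; stall // r0:1,r1:Mul1,r2:1,r3:-4,r4:Add1
cycle 9: CDB Mul2=1; issue MUL r1<-Mul2 // r0:1,r1:Mul2,r2:1,r3:-4,r4:Add1
cycle 10: issue ADD r3<-Add2 // r0:1,r1:Mul2,r2:1,r3:Add2,r4:Add1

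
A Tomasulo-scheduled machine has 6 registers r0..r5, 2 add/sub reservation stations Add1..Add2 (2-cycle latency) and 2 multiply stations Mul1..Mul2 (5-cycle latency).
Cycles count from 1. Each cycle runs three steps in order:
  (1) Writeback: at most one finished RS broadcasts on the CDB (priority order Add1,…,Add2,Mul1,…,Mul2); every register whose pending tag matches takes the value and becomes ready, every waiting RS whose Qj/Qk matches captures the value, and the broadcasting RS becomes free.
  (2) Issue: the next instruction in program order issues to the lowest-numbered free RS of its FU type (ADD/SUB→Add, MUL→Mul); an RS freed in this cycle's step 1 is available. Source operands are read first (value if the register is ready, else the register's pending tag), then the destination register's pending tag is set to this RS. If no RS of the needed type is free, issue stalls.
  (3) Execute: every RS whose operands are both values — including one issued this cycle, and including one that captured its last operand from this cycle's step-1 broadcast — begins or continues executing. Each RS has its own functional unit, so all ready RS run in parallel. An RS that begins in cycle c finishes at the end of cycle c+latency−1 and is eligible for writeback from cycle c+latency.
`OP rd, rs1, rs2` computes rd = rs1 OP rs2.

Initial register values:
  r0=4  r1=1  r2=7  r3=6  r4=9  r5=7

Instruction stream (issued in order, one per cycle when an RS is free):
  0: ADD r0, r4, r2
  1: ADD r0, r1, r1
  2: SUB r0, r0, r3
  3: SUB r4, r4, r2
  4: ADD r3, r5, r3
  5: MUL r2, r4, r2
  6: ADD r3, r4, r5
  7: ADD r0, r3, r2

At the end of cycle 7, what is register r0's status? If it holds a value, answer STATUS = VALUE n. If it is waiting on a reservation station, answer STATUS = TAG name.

STATUS = VALUE -4

  c1: issue ADD r0<-Add1  regs: r0:Add1,r1:1,r2:7,r3:6,r4:9,r5:7
  c2: issue ADD r0<-Add2  regs: r0:Add2,r1:1,r2:7,r3:6,r4:9,r5:7
  c3: CDB Add1=16; issue SUB r0<-Add1  regs: r0:Add1,r1:1,r2:7,r3:6,r4:9,r5:7
  c4: CDB Add2=2; issue SUB r4<-Add2  regs: r0:Add1,r1:1,r2:7,r3:6,r4:Add2,r5:7
  c5: stall  regs: r0:Add1,r1:1,r2:7,r3:6,r4:Add2,r5:7
  c6: CDB Add1=-4; issue ADD r3<-Add1  regs: r0:-4,r1:1,r2:7,r3:Add1,r4:Add2,r5:7
  c7: CDB Add2=2; issue MUL r2<-Mul1  regs: r0:-4,r1:1,r2:Mul1,r3:Add1,r4:2,r5:7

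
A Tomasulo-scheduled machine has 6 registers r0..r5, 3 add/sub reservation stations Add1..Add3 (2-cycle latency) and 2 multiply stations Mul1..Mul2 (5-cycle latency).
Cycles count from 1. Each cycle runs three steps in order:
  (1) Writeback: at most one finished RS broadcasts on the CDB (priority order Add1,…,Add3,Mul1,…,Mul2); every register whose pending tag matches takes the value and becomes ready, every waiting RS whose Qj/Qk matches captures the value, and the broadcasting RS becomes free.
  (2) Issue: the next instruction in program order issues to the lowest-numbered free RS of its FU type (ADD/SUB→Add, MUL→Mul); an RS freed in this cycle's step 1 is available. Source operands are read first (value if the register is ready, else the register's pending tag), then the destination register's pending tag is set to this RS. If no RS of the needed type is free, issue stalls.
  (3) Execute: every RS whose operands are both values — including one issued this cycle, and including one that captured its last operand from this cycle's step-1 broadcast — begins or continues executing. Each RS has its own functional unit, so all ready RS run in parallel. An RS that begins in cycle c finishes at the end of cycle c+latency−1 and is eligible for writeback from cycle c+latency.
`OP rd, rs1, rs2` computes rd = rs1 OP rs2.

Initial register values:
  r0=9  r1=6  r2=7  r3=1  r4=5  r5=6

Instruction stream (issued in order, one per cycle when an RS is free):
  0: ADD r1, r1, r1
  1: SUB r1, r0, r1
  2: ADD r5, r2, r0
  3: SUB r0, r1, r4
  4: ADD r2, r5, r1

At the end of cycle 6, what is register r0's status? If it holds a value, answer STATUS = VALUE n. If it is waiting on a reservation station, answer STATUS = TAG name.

cycle 1: issue ADD r1<-Add1 // r0:9,r1:Add1,r2:7,r3:1,r4:5,r5:6
cycle 2: issue SUB r1<-Add2 // r0:9,r1:Add2,r2:7,r3:1,r4:5,r5:6
cycle 3: CDB Add1=12; issue ADD r5<-Add1 // r0:9,r1:Add2,r2:7,r3:1,r4:5,r5:Add1
cycle 4: issue SUB r0<-Add3 // r0:Add3,r1:Add2,r2:7,r3:1,r4:5,r5:Add1
cycle 5: CDB Add1=16; issue ADD r2<-Add1 // r0:Add3,r1:Add2,r2:Add1,r3:1,r4:5,r5:16
cycle 6: CDB Add2=-3 // r0:Add3,r1:-3,r2:Add1,r3:1,r4:5,r5:16

STATUS = TAG Add3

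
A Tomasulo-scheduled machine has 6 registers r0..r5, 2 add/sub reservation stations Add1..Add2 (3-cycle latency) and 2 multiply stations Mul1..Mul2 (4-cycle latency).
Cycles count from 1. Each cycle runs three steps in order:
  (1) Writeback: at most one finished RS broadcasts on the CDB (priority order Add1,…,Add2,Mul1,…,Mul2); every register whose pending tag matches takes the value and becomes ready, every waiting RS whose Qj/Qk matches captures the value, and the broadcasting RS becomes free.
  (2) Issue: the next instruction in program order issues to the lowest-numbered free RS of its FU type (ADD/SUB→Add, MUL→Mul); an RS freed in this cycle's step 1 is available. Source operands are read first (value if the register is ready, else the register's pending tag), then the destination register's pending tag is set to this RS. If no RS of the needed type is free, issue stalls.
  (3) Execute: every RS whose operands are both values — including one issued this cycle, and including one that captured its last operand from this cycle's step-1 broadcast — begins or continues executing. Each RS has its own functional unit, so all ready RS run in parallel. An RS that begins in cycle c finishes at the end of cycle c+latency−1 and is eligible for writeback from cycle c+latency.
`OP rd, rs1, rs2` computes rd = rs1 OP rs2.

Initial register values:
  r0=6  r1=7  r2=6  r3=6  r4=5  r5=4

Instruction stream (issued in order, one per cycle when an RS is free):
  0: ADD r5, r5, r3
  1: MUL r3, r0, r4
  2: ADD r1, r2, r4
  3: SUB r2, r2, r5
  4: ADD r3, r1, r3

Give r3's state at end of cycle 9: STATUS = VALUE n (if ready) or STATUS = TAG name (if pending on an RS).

STATUS = TAG Add2

cycle 1: issue ADD r5<-Add1 // r0:6,r1:7,r2:6,r3:6,r4:5,r5:Add1
cycle 2: issue MUL r3<-Mul1 // r0:6,r1:7,r2:6,r3:Mul1,r4:5,r5:Add1
cycle 3: issue ADD r1<-Add2 // r0:6,r1:Add2,r2:6,r3:Mul1,r4:5,r5:Add1
cycle 4: CDB Add1=10; issue SUB r2<-Add1 // r0:6,r1:Add2,r2:Add1,r3:Mul1,r4:5,r5:10
cycle 5: stall // r0:6,r1:Add2,r2:Add1,r3:Mul1,r4:5,r5:10
cycle 6: CDB Add2=11; issue ADD r3<-Add2 // r0:6,r1:11,r2:Add1,r3:Add2,r4:5,r5:10
cycle 7: CDB Add1=-4 // r0:6,r1:11,r2:-4,r3:Add2,r4:5,r5:10
cycle 8: CDB Mul1=30 // r0:6,r1:11,r2:-4,r3:Add2,r4:5,r5:10
cycle 9: - // r0:6,r1:11,r2:-4,r3:Add2,r4:5,r5:10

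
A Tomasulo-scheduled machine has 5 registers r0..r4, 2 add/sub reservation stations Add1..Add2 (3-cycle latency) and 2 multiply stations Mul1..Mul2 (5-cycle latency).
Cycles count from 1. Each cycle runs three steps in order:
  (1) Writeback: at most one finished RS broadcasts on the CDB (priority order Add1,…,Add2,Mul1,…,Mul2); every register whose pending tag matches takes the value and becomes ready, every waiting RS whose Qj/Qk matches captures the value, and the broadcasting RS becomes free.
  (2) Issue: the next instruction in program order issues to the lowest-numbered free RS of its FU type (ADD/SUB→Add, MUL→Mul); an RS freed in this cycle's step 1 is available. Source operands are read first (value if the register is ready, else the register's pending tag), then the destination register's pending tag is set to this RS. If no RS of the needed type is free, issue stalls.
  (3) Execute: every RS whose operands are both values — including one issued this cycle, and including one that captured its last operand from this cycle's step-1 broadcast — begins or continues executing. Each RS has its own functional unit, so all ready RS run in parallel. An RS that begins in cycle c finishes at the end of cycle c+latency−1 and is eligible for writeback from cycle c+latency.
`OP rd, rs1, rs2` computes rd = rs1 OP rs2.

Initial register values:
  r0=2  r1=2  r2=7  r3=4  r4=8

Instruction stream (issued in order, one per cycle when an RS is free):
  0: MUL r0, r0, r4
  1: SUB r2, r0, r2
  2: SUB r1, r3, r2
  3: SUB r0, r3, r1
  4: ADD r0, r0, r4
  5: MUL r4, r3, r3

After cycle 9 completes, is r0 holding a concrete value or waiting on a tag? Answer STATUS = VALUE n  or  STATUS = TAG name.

STATUS = TAG Add1

cycle 1: issue MUL r0<-Mul1 // r0:Mul1,r1:2,r2:7,r3:4,r4:8
cycle 2: issue SUB r2<-Add1 // r0:Mul1,r1:2,r2:Add1,r3:4,r4:8
cycle 3: issue SUB r1<-Add2 // r0:Mul1,r1:Add2,r2:Add1,r3:4,r4:8
cycle 4: stall // r0:Mul1,r1:Add2,r2:Add1,r3:4,r4:8
cycle 5: stall // r0:Mul1,r1:Add2,r2:Add1,r3:4,r4:8
cycle 6: CDB Mul1=16; stall // r0:16,r1:Add2,r2:Add1,r3:4,r4:8
cycle 7: stall // r0:16,r1:Add2,r2:Add1,r3:4,r4:8
cycle 8: stall // r0:16,r1:Add2,r2:Add1,r3:4,r4:8
cycle 9: CDB Add1=9; issue SUB r0<-Add1 // r0:Add1,r1:Add2,r2:9,r3:4,r4:8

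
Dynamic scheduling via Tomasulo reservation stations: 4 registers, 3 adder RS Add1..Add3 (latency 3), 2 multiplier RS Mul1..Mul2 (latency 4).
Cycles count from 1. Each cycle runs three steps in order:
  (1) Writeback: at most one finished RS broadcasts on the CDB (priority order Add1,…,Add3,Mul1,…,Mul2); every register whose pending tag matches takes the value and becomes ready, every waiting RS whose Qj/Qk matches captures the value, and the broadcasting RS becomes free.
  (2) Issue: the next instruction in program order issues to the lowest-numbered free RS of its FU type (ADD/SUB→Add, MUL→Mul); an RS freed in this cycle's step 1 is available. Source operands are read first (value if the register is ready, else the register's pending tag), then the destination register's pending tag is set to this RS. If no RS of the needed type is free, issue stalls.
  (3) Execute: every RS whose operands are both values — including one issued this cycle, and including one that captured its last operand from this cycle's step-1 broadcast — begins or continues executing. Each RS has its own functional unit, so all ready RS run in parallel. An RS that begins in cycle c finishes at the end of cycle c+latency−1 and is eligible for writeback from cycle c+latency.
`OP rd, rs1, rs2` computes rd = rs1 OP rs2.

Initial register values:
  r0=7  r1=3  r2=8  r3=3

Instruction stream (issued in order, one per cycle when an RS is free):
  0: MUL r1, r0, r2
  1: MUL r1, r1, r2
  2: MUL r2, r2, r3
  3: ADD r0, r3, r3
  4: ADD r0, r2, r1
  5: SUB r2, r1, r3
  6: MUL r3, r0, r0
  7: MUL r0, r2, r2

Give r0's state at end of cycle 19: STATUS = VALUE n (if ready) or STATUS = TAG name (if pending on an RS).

c1: issue MUL r1<-Mul1 | r0:7,r1:Mul1,r2:8,r3:3
c2: issue MUL r1<-Mul2 | r0:7,r1:Mul2,r2:8,r3:3
c3: stall | r0:7,r1:Mul2,r2:8,r3:3
c4: stall | r0:7,r1:Mul2,r2:8,r3:3
c5: CDB Mul1=56; issue MUL r2<-Mul1 | r0:7,r1:Mul2,r2:Mul1,r3:3
c6: issue ADD r0<-Add1 | r0:Add1,r1:Mul2,r2:Mul1,r3:3
c7: issue ADD r0<-Add2 | r0:Add2,r1:Mul2,r2:Mul1,r3:3
c8: issue SUB r2<-Add3 | r0:Add2,r1:Mul2,r2:Add3,r3:3
c9: CDB Add1=6; stall | r0:Add2,r1:Mul2,r2:Add3,r3:3
c10: CDB Mul1=24; issue MUL r3<-Mul1 | r0:Add2,r1:Mul2,r2:Add3,r3:Mul1
c11: CDB Mul2=448; issue MUL r0<-Mul2 | r0:Mul2,r1:448,r2:Add3,r3:Mul1
c12: - | r0:Mul2,r1:448,r2:Add3,r3:Mul1
c13: - | r0:Mul2,r1:448,r2:Add3,r3:Mul1
c14: CDB Add2=472 | r0:Mul2,r1:448,r2:Add3,r3:Mul1
c15: CDB Add3=445 | r0:Mul2,r1:448,r2:445,r3:Mul1
c16: - | r0:Mul2,r1:448,r2:445,r3:Mul1
c17: - | r0:Mul2,r1:448,r2:445,r3:Mul1
c18: CDB Mul1=222784 | r0:Mul2,r1:448,r2:445,r3:222784
c19: CDB Mul2=198025 | r0:198025,r1:448,r2:445,r3:222784

STATUS = VALUE 198025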